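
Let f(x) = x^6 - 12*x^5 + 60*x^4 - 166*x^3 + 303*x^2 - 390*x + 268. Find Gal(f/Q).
The polynomial f is an irreducible sextic over Q, so G = Gal(f/Q) is one of the 16 transitive subgroups 6T1, ..., 6T16 of S_6. The discriminant of f is -1160950579200, which is not a perfect square, so G is not contained in A_6. The transitive groups of degree 6 not contained in A_6 are: C_6 (6T1, order 6), S_3 (6T2, order 6), D_6 (6T3, order 12), C_3 x S_3 (6T5, order 18), A_4 x C_2 (6T6, order 24), S_4 (6T8, order 24), S_3 x S_3 (6T9, order 36), S_4 x C_2 (6T11, order 48), (S_3 x S_3) : C_2 (6T13, order 72), PGL(2,5) (6T14, order 120), S_6 (6T16, order 720). By Dedekind's theorem, for a prime p not dividing disc(f) the degrees of the irreducible factors of f mod p form the cycle type of an element of G. Factoring f modulo the 23 such primes p <= 101 (skipping 2, 3, 5, which divide the discriminant), each new pattern first appears at: mod 7: f = (x^3 + x^2 + 4x + 3)(x^3 + x^2 + 6x + 3), pattern 3+3; mod 11: f = (x^2 + 9)(x^2 + x + 4)(x^2 + 9x + 5), pattern 2+2+2; mod 61: f = (x + 4)(x + 10)(x + 12)(x + 16)(x + 33)(x + 35), pattern 1+1+1+1+1+1. No other pattern occurs in this range, so the set of observed cycle types is {3+3, 2+2+2, 1+1+1+1+1+1}. The candidates containing elements of all these cycle types are C_6 (6T1) of order 6, S_3 (6T2) of order 6, D_6 (6T3) of order 12, C_3 x S_3 (6T5) of order 18, A_4 x C_2 (6T6) of order 24, S_4 (6T8) of order 24, S_3 x S_3 (6T9) of order 36, S_4 x C_2 (6T11) of order 48, (S_3 x S_3) : C_2 (6T13) of order 72, PGL(2,5) (6T14) of order 120, S_6 (6T16) of order 720; the others are excluded. The observed types are precisely the cycle types that occur in S_3 (6T2). Each of the other remaining candidates has further cycle types, and by the Chebotarev density theorem the matching factorization patterns would occur for a proportion of primes equal to their share of the group: C_6 (6T1) additionally contains elements of type 6 (2 of its 6 elements, about 33% of primes); D_6 (6T3) additionally contains elements of type 6, 2+2+1+1 (5 of its 12 elements, about 42% of primes); C_3 x S_3 (6T5) additionally contains elements of type 6, 3+1+1+1 (10 of its 18 elements, about 56% of primes); A_4 x C_2 (6T6) additionally contains elements of type 6, 2+2+1+1, 2+1+1+1+1 (14 of its 24 elements, about 58% of primes); S_4 (6T8) additionally contains elements of type 4+1+1, 2+2+1+1 (9 of its 24 elements, about 38% of primes); S_3 x S_3 (6T9) additionally contains elements of type 6, 3+1+1+1, 2+2+1+1 (25 of its 36 elements, about 69% of primes); S_4 x C_2 (6T11) additionally contains elements of type 6, 4+2, 4+1+1, 2+2+1+1, 2+1+1+1+1 (32 of its 48 elements, about 67% of primes); (S_3 x S_3) : C_2 (6T13) additionally contains elements of type 6, 4+2, 3+2+1, 3+1+1+1, 2+2+1+1, 2+1+1+1+1 (61 of its 72 elements, about 85% of primes); PGL(2,5) (6T14) additionally contains elements of type 6, 5+1, 4+1+1, 2+2+1+1 (89 of its 120 elements, about 74% of primes); S_6 (6T16) additionally contains elements of type 6, 5+1, 4+2, 4+1+1, 3+2+1, 3+1+1+1, 2+2+1+1, 2+1+1+1+1 (664 of its 720 elements, about 92% of primes). None of the 23 primes tested shows any such pattern (for each of these groups the chance of that is below 10^-4), which rules them out. Hence G = S_3 (6T2), of order 6.

S_3 (also written S3)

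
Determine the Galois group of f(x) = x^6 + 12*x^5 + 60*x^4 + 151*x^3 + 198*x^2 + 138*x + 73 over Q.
(S_3 x S_3) : C_2 (also written G72)

The polynomial f is an irreducible sextic over Q, so G = Gal(f/Q) is one of the 16 transitive subgroups 6T1, ..., 6T16 of S_6. The discriminant of f is -945145936107, which is not a perfect square, so G is not contained in A_6. The transitive groups of degree 6 not contained in A_6 are: C_6 (6T1, order 6), S_3 (6T2, order 6), D_6 (6T3, order 12), C_3 x S_3 (6T5, order 18), A_4 x C_2 (6T6, order 24), S_4 (6T8, order 24), S_3 x S_3 (6T9, order 36), S_4 x C_2 (6T11, order 48), (S_3 x S_3) : C_2 (6T13, order 72), PGL(2,5) (6T14, order 120), S_6 (6T16, order 720). By Dedekind's theorem, for a prime p not dividing disc(f) the degrees of the irreducible factors of f mod p form the cycle type of an element of G. Factoring f modulo the 27 such primes p <= 127 (skipping 3, 17, 19, 43, which divide the discriminant), each new pattern first appears at: mod 2: f = (x^6 + x^3 + 1), pattern 6; mod 7: f = (x + 2)(x^2 + 4x + 1)(x^3 + 6x^2 + x + 5), pattern 3+2+1; mod 11: f = (x^2 + 2x + 10)(x^4 + 10x^3 + 8x^2 + 2x + 4), pattern 4+2; mod 13: f = (x + 9)(x + 11)(x^2 + 8x + 1)(x^2 + 10x + 1), pattern 2+2+1+1; mod 61: f = (x + 14)(x + 28)(x + 43)(x + 57)(x^2 + 53x + 9), pattern 2+1+1+1+1; mod 97: f = (x + 40)(x + 74)(x + 86)(x^3 + 6x^2 + 64x + 72), pattern 3+1+1+1; mod 113: f = (x^2 + 4x + 41)(x^2 + 56x + 28)(x^2 + 65x + 48), pattern 2+2+2; mod 127: f = (x^3 + 6x^2 + 61x + 82)(x^3 + 6x^2 + 90x + 52), pattern 3+3. No other pattern occurs in this range, so the set of observed cycle types is {6, 3+2+1, 4+2, 2+2+1+1, 2+1+1+1+1, 3+1+1+1, 2+2+2, 3+3}. The candidates containing elements of all these cycle types are (S_3 x S_3) : C_2 (6T13) of order 72, S_6 (6T16) of order 720; the others are excluded. The observed types are precisely the cycle types that occur in (S_3 x S_3) : C_2 (6T13) (apart from the identity). Each of the other remaining candidates has further cycle types, and by the Chebotarev density theorem the matching factorization patterns would occur for a proportion of primes equal to their share of the group: S_6 (6T16) additionally contains elements of type 5+1, 4+1+1 (234 of its 720 elements, about 32% of primes). None of the 27 primes tested shows any such pattern (for each of these groups the chance of that is below 10^-4), which rules them out. Hence G = (S_3 x S_3) : C_2 (6T13), of order 72.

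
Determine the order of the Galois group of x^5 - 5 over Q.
The degree of the splitting field over Q equals the order of the Galois group, so first determine the group. The polynomial f is an irreducible quintic over Q, so G = Gal(f/Q) is a transitive subgroup of S_5: one of C_5 (5T1, order 5), D_5 (5T2, order 10), F_20 (5T3, order 20), A_5 (5T4, order 60) or S_5 (5T5, order 120). The discriminant of f is 1953125, which is not a perfect square, so G is not contained in A_5. The transitive groups of degree 5 not contained in A_5 are: F_20 (5T3, order 20), S_5 (5T5, order 120). By Dedekind's theorem, for a prime p not dividing disc(f) the degrees of the irreducible factors of f mod p form the cycle type of an element of G. Factoring f modulo the 18 such primes p <= 67 (skipping 5, which divides the discriminant), each new pattern first appears at: mod 2: f = (x + 1)(x^4 + x^3 + x^2 + x + 1), pattern 4+1; mod 11: f = (x^5 + 6), pattern 5; mod 19: f = (x + 13)(x^2 + 11x + 17)(x^2 + 14x + 17), pattern 2+2+1; mod 31: f = (x + 3)(x + 6)(x + 12)(x + 17)(x + 24), pattern 1+1+1+1+1. No other pattern occurs in this range, so the set of observed cycle types is {4+1, 5, 2+2+1, 1+1+1+1+1}. The candidates containing elements of all these cycle types are F_20 (5T3) of order 20, S_5 (5T5) of order 120; the others are excluded. The observed types are precisely the cycle types that occur in F_20 (5T3). Each of the other remaining candidates has further cycle types, and by the Chebotarev density theorem the matching factorization patterns would occur for a proportion of primes equal to their share of the group: S_5 (5T5) additionally contains elements of type 3+2, 3+1+1, 2+1+1+1 (50 of its 120 elements, about 42% of primes). None of the 18 primes tested shows any such pattern (for each of these groups the chance of that is below 10^-4), which rules them out. Hence G = F_20 (5T3), of order 20. The Galois group F_20 (5T3) has order 20, so the splitting field has degree 20 over Q.

20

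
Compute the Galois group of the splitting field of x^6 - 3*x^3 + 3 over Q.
The polynomial f is an irreducible sextic over Q, so G = Gal(f/Q) is one of the 16 transitive subgroups 6T1, ..., 6T16 of S_6. The discriminant of f is -177147, which is not a perfect square, so G is not contained in A_6. The transitive groups of degree 6 not contained in A_6 are: C_6 (6T1, order 6), S_3 (6T2, order 6), D_6 (6T3, order 12), C_3 x S_3 (6T5, order 18), A_4 x C_2 (6T6, order 24), S_4 (6T8, order 24), S_3 x S_3 (6T9, order 36), S_4 x C_2 (6T11, order 48), (S_3 x S_3) : C_2 (6T13, order 72), PGL(2,5) (6T14, order 120), S_6 (6T16, order 720). By Dedekind's theorem, for a prime p not dividing disc(f) the degrees of the irreducible factors of f mod p form the cycle type of an element of G. Factoring f modulo the 33 such primes p <= 139 (skipping 3, which divides the discriminant), each new pattern first appears at: mod 2: f = (x^6 + x^3 + 1), pattern 6; mod 7: f = (x + 1)(x + 2)(x + 4)(x^3 + 3), pattern 3+1+1+1; mod 17: f = (x^2 + x + 7)(x^2 + 4x + 7)(x^2 + 12x + 7), pattern 2+2+2; mod 19: f = (x^3 + 6)(x^3 + 10), pattern 3+3; mod 73: f = (x + 13)(x + 21)(x + 22)(x + 29)(x + 30)(x + 31), pattern 1+1+1+1+1+1. No other pattern occurs in this range, so the set of observed cycle types is {6, 3+1+1+1, 2+2+2, 3+3, 1+1+1+1+1+1}. The candidates containing elements of all these cycle types are C_3 x S_3 (6T5) of order 18, S_3 x S_3 (6T9) of order 36, (S_3 x S_3) : C_2 (6T13) of order 72, S_6 (6T16) of order 720; the others are excluded. The observed types are precisely the cycle types that occur in C_3 x S_3 (6T5). Each of the other remaining candidates has further cycle types, and by the Chebotarev density theorem the matching factorization patterns would occur for a proportion of primes equal to their share of the group: S_3 x S_3 (6T9) additionally contains elements of type 2+2+1+1 (9 of its 36 elements, about 25% of primes); (S_3 x S_3) : C_2 (6T13) additionally contains elements of type 4+2, 3+2+1, 2+2+1+1, 2+1+1+1+1 (45 of its 72 elements, about 62% of primes); S_6 (6T16) additionally contains elements of type 5+1, 4+2, 4+1+1, 3+2+1, 2+2+1+1, 2+1+1+1+1 (504 of its 720 elements, about 70% of primes). None of the 33 primes tested shows any such pattern (for each of these groups the chance of that is below 10^-4), which rules them out. Hence G = C_3 x S_3 (6T5), of order 18.

6T5: C_3 x S_3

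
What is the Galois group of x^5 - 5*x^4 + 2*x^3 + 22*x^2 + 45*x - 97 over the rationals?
S_5 (also written S5)

The polynomial f is an irreducible quintic over Q, so G = Gal(f/Q) is a transitive subgroup of S_5: one of C_5 (5T1, order 5), D_5 (5T2, order 10), F_20 (5T3, order 20), A_5 (5T4, order 60) or S_5 (5T5, order 120). The discriminant of f is 589639450624, which is not a perfect square, so G is not contained in A_5. The transitive groups of degree 5 not contained in A_5 are: F_20 (5T3, order 20), S_5 (5T5, order 120). By Dedekind's theorem, for a prime p not dividing disc(f) the degrees of the irreducible factors of f mod p form the cycle type of an element of G. Factoring f modulo the 5 such primes p <= 17 (skipping 2, 7, which divide the discriminant), each new pattern first appears at: mod 3: f = (x^5 + x^4 + 2x^3 + x^2 + 2), pattern 5; mod 17: f = (x + 6)(x + 7)(x^3 + 16x^2 + 7x + 7), pattern 3+1+1. No other pattern occurs in this range, so the set of observed cycle types is {5, 3+1+1}. Among the candidates above, the only group containing elements of all these cycle types is S_5 (5T5) — F_20 (5T3) lacks at least one of them. Hence G = S_5 (5T5), of order 120.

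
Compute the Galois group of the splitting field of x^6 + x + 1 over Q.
The polynomial f is an irreducible sextic over Q, so G = Gal(f/Q) is one of the 16 transitive subgroups 6T1, ..., 6T16 of S_6. The discriminant of f is -43531, which is not a perfect square, so G is not contained in A_6. The transitive groups of degree 6 not contained in A_6 are: C_6 (6T1, order 6), S_3 (6T2, order 6), D_6 (6T3, order 12), C_3 x S_3 (6T5, order 18), A_4 x C_2 (6T6, order 24), S_4 (6T8, order 24), S_3 x S_3 (6T9, order 36), S_4 x C_2 (6T11, order 48), (S_3 x S_3) : C_2 (6T13, order 72), PGL(2,5) (6T14, order 120), S_6 (6T16, order 720). By Dedekind's theorem, for a prime p not dividing disc(f) the degrees of the irreducible factors of f mod p form the cycle type of an element of G. Factoring f modulo the 4 such primes p <= 7, each new pattern first appears at: mod 2: f = (x^6 + x + 1), pattern 6; mod 3: f = (x + 2)(x^2 + 2x + 2)(x^3 + 2x^2 + x + 1), pattern 3+2+1; mod 5: f = (x^3 + 2x^2 + 4x + 4)(x^3 + 3x^2 + 4), pattern 3+3; mod 7: f = (x + 2)(x^5 + 5x^4 + 4x^3 + 6x^2 + 2x + 4), pattern 5+1. No other pattern occurs in this range, so the set of observed cycle types is {6, 3+2+1, 3+3, 5+1}. Among the candidates above, the only group containing elements of all these cycle types is S_6 (6T16); every other candidate lacks at least one of them. Hence G = S_6 (6T16), of order 720.

S_6 (order 720)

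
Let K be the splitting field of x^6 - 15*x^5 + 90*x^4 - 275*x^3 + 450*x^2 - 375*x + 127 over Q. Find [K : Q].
6

The degree of the splitting field over Q equals the order of the Galois group, so first determine the group. The polynomial f is an irreducible sextic over Q, so G = Gal(f/Q) is one of the 16 transitive subgroups 6T1, ..., 6T16 of S_6. The discriminant of f is -34992, which is not a perfect square, so G is not contained in A_6. The transitive groups of degree 6 not contained in A_6 are: C_6 (6T1, order 6), S_3 (6T2, order 6), D_6 (6T3, order 12), C_3 x S_3 (6T5, order 18), A_4 x C_2 (6T6, order 24), S_4 (6T8, order 24), S_3 x S_3 (6T9, order 36), S_4 x C_2 (6T11, order 48), (S_3 x S_3) : C_2 (6T13, order 72), PGL(2,5) (6T14, order 120), S_6 (6T16, order 720). By Dedekind's theorem, for a prime p not dividing disc(f) the degrees of the irreducible factors of f mod p form the cycle type of an element of G. Factoring f modulo the 23 such primes p <= 97 (skipping 2, 3, which divide the discriminant), each new pattern first appears at: mod 5: f = (x^2 + 3)(x^2 + 2x + 3)(x^2 + 3x + 3), pattern 2+2+2; mod 7: f = (x^3 + 2x^2 + 4x + 5)(x^3 + 4x^2 + x + 3), pattern 3+3; mod 31: f = (x + 1)(x + 5)(x + 7)(x + 19)(x + 21)(x + 25), pattern 1+1+1+1+1+1. No other pattern occurs in this range, so the set of observed cycle types is {2+2+2, 3+3, 1+1+1+1+1+1}. The candidates containing elements of all these cycle types are C_6 (6T1) of order 6, S_3 (6T2) of order 6, D_6 (6T3) of order 12, C_3 x S_3 (6T5) of order 18, A_4 x C_2 (6T6) of order 24, S_4 (6T8) of order 24, S_3 x S_3 (6T9) of order 36, S_4 x C_2 (6T11) of order 48, (S_3 x S_3) : C_2 (6T13) of order 72, PGL(2,5) (6T14) of order 120, S_6 (6T16) of order 720; the others are excluded. The observed types are precisely the cycle types that occur in S_3 (6T2). Each of the other remaining candidates has further cycle types, and by the Chebotarev density theorem the matching factorization patterns would occur for a proportion of primes equal to their share of the group: C_6 (6T1) additionally contains elements of type 6 (2 of its 6 elements, about 33% of primes); D_6 (6T3) additionally contains elements of type 6, 2+2+1+1 (5 of its 12 elements, about 42% of primes); C_3 x S_3 (6T5) additionally contains elements of type 6, 3+1+1+1 (10 of its 18 elements, about 56% of primes); A_4 x C_2 (6T6) additionally contains elements of type 6, 2+2+1+1, 2+1+1+1+1 (14 of its 24 elements, about 58% of primes); S_4 (6T8) additionally contains elements of type 4+1+1, 2+2+1+1 (9 of its 24 elements, about 38% of primes); S_3 x S_3 (6T9) additionally contains elements of type 6, 3+1+1+1, 2+2+1+1 (25 of its 36 elements, about 69% of primes); S_4 x C_2 (6T11) additionally contains elements of type 6, 4+2, 4+1+1, 2+2+1+1, 2+1+1+1+1 (32 of its 48 elements, about 67% of primes); (S_3 x S_3) : C_2 (6T13) additionally contains elements of type 6, 4+2, 3+2+1, 3+1+1+1, 2+2+1+1, 2+1+1+1+1 (61 of its 72 elements, about 85% of primes); PGL(2,5) (6T14) additionally contains elements of type 6, 5+1, 4+1+1, 2+2+1+1 (89 of its 120 elements, about 74% of primes); S_6 (6T16) additionally contains elements of type 6, 5+1, 4+2, 4+1+1, 3+2+1, 3+1+1+1, 2+2+1+1, 2+1+1+1+1 (664 of its 720 elements, about 92% of primes). None of the 23 primes tested shows any such pattern (for each of these groups the chance of that is below 10^-4), which rules them out. Hence G = S_3 (6T2), of order 6. The Galois group S_3 (6T2) has order 6, so the splitting field has degree 6 over Q.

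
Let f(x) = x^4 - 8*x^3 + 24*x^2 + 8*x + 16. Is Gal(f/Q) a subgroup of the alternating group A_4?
The polynomial is irreducible of degree 4 over Q. Its discriminant is 61952000, which is not a perfect square. A Galois group lies in the alternating group exactly when the discriminant is a square in Q, so the Galois group (C_4) is not contained in A_4.

No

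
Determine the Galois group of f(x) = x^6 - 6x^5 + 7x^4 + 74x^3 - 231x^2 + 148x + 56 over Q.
6T11: S_4 x C_2

The polynomial f is an irreducible sextic over Q, so G = Gal(f/Q) is one of the 16 transitive subgroups 6T1, ..., 6T16 of S_6. The discriminant of f is -905333959757824, which is not a perfect square, so G is not contained in A_6. The transitive groups of degree 6 not contained in A_6 are: C_6 (6T1, order 6), S_3 (6T2, order 6), D_6 (6T3, order 12), C_3 x S_3 (6T5, order 18), A_4 x C_2 (6T6, order 24), S_4 (6T8, order 24), S_3 x S_3 (6T9, order 36), S_4 x C_2 (6T11, order 48), (S_3 x S_3) : C_2 (6T13, order 72), PGL(2,5) (6T14, order 120), S_6 (6T16, order 720). By Dedekind's theorem, for a prime p not dividing disc(f) the degrees of the irreducible factors of f mod p form the cycle type of an element of G. Factoring f modulo the 67 such primes p <= 347 (skipping 2, 229, which divide the discriminant), each new pattern first appears at: mod 3: f = (x^6 + x^4 + 2x^3 + x + 2), pattern 6; mod 5: f = (x^3 + x^2 + 2)(x^3 + 3x^2 + 4x + 3), pattern 3+3; mod 7: f = (x)(x + 6)(x^4 + 2x^3 + 2x^2 + 6x + 6), pattern 4+1+1; mod 13: f = (x^2 + x + 4)(x^4 + 6x^3 + 10x^2 + x + 1), pattern 4+2; mod 23: f = (x^2 + 8)(x^2 + 20x + 3)(x^2 + 20x + 10), pattern 2+2+2; mod 29: f = (x + 3)(x + 21)(x^2 + 12x + 21)(x^2 + 16x + 16), pattern 2+2+1+1; mod 193: f = (x + 23)(x + 47)(x + 93)(x + 110)(x + 145)(x + 155), pattern 1+1+1+1+1+1; mod 347: f = (x + 2)(x + 14)(x + 200)(x + 290)(x^2 + 182x + 279), pattern 2+1+1+1+1. No other pattern occurs in this range, so the set of observed cycle types is {6, 3+3, 4+1+1, 4+2, 2+2+2, 2+2+1+1, 1+1+1+1+1+1, 2+1+1+1+1}. The candidates containing elements of all these cycle types are S_4 x C_2 (6T11) of order 48, S_6 (6T16) of order 720; the others are excluded. The observed types are precisely the cycle types that occur in S_4 x C_2 (6T11). Each of the other remaining candidates has further cycle types, and by the Chebotarev density theorem the matching factorization patterns would occur for a proportion of primes equal to their share of the group: S_6 (6T16) additionally contains elements of type 5+1, 3+2+1, 3+1+1+1 (304 of its 720 elements, about 42% of primes). None of the 67 primes tested shows any such pattern (for each of these groups the chance of that is below 10^-4), which rules them out. Hence G = S_4 x C_2 (6T11), of order 48.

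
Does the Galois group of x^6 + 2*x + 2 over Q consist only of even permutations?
No

The polynomial is irreducible of degree 6 over Q. Its discriminant is -1292992, which is not a perfect square. A Galois group lies in the alternating group exactly when the discriminant is a square in Q, so the Galois group (S_6) is not contained in A_6.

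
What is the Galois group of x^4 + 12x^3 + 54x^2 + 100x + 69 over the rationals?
4T4: A_4

The polynomial is an irreducible quartic over Q and its discriminant is 331776 = 576^2, a perfect square, so the Galois group is contained in A_4. The resolvent cubic y^3 - 54*y^2 + 924*y - 5032 is irreducible over Q. An irreducible resolvent with square discriminant gives A_4.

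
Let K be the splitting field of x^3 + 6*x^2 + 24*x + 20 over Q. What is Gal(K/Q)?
S_3 (order 6)

The polynomial is an irreducible cubic over Q and its discriminant is -10800, which is not a perfect square. For an irreducible cubic, a non-square discriminant gives Galois group S_3.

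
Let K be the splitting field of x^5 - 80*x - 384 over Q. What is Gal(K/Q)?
D_5 (order 10)

The polynomial f is an irreducible quintic over Q, so G = Gal(f/Q) is a transitive subgroup of S_5: one of C_5 (5T1, order 5), D_5 (5T2, order 10), F_20 (5T3, order 20), A_5 (5T4, order 60) or S_5 (5T5, order 120). The discriminant of f is 67108864000000 = 8192000^2, a perfect square, so G is contained in A_5. The transitive groups of degree 5 contained in A_5 are: C_5 (5T1, order 5), D_5 (5T2, order 10), A_5 (5T4, order 60). By Dedekind's theorem, for a prime p not dividing disc(f) the degrees of the irreducible factors of f mod p form the cycle type of an element of G. Factoring f modulo the 23 such primes p <= 97 (skipping 2, 5, which divide the discriminant), each new pattern first appears at: mod 3: f = (x)(x^2 + x + 2)(x^2 + 2x + 2), pattern 2+2+1; mod 7: f = (x^5 + 4x + 1), pattern 5. No other pattern occurs in this range, so the set of observed cycle types is {2+2+1, 5}. The candidates containing elements of all these cycle types are D_5 (5T2) of order 10, A_5 (5T4) of order 60; the others are excluded. The observed types are precisely the cycle types that occur in D_5 (5T2) (apart from the identity). Each of the other remaining candidates has further cycle types, and by the Chebotarev density theorem the matching factorization patterns would occur for a proportion of primes equal to their share of the group: A_5 (5T4) additionally contains elements of type 3+1+1 (20 of its 60 elements, about 33% of primes). None of the 23 primes tested shows any such pattern (for each of these groups the chance of that is below 10^-4), which rules them out. Hence G = D_5 (5T2), of order 10.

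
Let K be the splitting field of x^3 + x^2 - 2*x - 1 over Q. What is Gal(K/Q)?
The polynomial is an irreducible cubic over Q and its discriminant is 49 = 7^2, a perfect square. For an irreducible cubic, a square discriminant forces the Galois group to be A_3, the cyclic group of order 3.

3T1: C_3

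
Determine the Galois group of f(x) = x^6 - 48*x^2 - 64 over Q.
The polynomial f is an irreducible sextic over Q, so G = Gal(f/Q) is one of the 16 transitive subgroups 6T1, ..., 6T16 of S_6. The discriminant of f is 450868486864896 = 21233664^2, a perfect square, so G is contained in A_6. The transitive groups of degree 6 contained in A_6 are: A_4 (6T4, order 12), S_4 (6T7, order 24), (C_3 x C_3) : C_4 (6T10, order 36), PSL(2,5) (6T12, order 60), A_6 (6T15, order 360). By Dedekind's theorem, for a prime p not dividing disc(f) the degrees of the irreducible factors of f mod p form the cycle type of an element of G. Factoring f modulo the 33 such primes p <= 149 (skipping 2, 3, which divide the discriminant), each new pattern first appears at: mod 5: f = (x^3 + 2x^2 + 2x + 3)(x^3 + 3x^2 + 2x + 2), pattern 3+3; mod 17: f = (x + 4)(x + 13)(x^2 + 5)(x^2 + 11), pattern 2+2+1+1; mod 71: f = (x + 7)(x + 8)(x + 10)(x + 61)(x + 63)(x + 64), pattern 1+1+1+1+1+1. No other pattern occurs in this range, so the set of observed cycle types is {3+3, 2+2+1+1, 1+1+1+1+1+1}. The candidates containing elements of all these cycle types are A_4 (6T4) of order 12, S_4 (6T7) of order 24, (C_3 x C_3) : C_4 (6T10) of order 36, PSL(2,5) (6T12) of order 60, A_6 (6T15) of order 360; the others are excluded. The observed types are precisely the cycle types that occur in A_4 (6T4). Each of the other remaining candidates has further cycle types, and by the Chebotarev density theorem the matching factorization patterns would occur for a proportion of primes equal to their share of the group: S_4 (6T7) additionally contains elements of type 4+2 (6 of its 24 elements, about 25% of primes); (C_3 x C_3) : C_4 (6T10) additionally contains elements of type 4+2, 3+1+1+1 (22 of its 36 elements, about 61% of primes); PSL(2,5) (6T12) additionally contains elements of type 5+1 (24 of its 60 elements, about 40% of primes); A_6 (6T15) additionally contains elements of type 5+1, 4+2, 3+1+1+1 (274 of its 360 elements, about 76% of primes). None of the 33 primes tested shows any such pattern (for each of these groups the chance of that is below 10^-4), which rules them out. Hence G = A_4 (6T4), of order 12.

A_4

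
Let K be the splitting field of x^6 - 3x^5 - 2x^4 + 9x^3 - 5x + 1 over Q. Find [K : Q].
The degree of the splitting field over Q equals the order of the Galois group, so first determine the group. The polynomial f is an irreducible sextic over Q, so G = Gal(f/Q) is one of the 16 transitive subgroups 6T1, ..., 6T16 of S_6. The discriminant of f is 810448, which is not a perfect square, so G is not contained in A_6. The transitive groups of degree 6 not contained in A_6 are: C_6 (6T1, order 6), S_3 (6T2, order 6), D_6 (6T3, order 12), C_3 x S_3 (6T5, order 18), A_4 x C_2 (6T6, order 24), S_4 (6T8, order 24), S_3 x S_3 (6T9, order 36), S_4 x C_2 (6T11, order 48), (S_3 x S_3) : C_2 (6T13, order 72), PGL(2,5) (6T14, order 120), S_6 (6T16, order 720). By Dedekind's theorem, for a prime p not dividing disc(f) the degrees of the irreducible factors of f mod p form the cycle type of an element of G. Factoring f modulo the 23 such primes p <= 97 (skipping 2, 37, which divide the discriminant), each new pattern first appears at: mod 3: f = (x^3 + x^2 + 2)(x^3 + 2x^2 + 2x + 2), pattern 3+3; mod 5: f = (x^2 + 2)(x^2 + 3x + 3)(x^2 + 4x + 1), pattern 2+2+2; mod 67: f = (x + 2)(x + 18)(x + 30)(x + 36)(x + 48)(x + 64), pattern 1+1+1+1+1+1. No other pattern occurs in this range, so the set of observed cycle types is {3+3, 2+2+2, 1+1+1+1+1+1}. The candidates containing elements of all these cycle types are C_6 (6T1) of order 6, S_3 (6T2) of order 6, D_6 (6T3) of order 12, C_3 x S_3 (6T5) of order 18, A_4 x C_2 (6T6) of order 24, S_4 (6T8) of order 24, S_3 x S_3 (6T9) of order 36, S_4 x C_2 (6T11) of order 48, (S_3 x S_3) : C_2 (6T13) of order 72, PGL(2,5) (6T14) of order 120, S_6 (6T16) of order 720; the others are excluded. The observed types are precisely the cycle types that occur in S_3 (6T2). Each of the other remaining candidates has further cycle types, and by the Chebotarev density theorem the matching factorization patterns would occur for a proportion of primes equal to their share of the group: C_6 (6T1) additionally contains elements of type 6 (2 of its 6 elements, about 33% of primes); D_6 (6T3) additionally contains elements of type 6, 2+2+1+1 (5 of its 12 elements, about 42% of primes); C_3 x S_3 (6T5) additionally contains elements of type 6, 3+1+1+1 (10 of its 18 elements, about 56% of primes); A_4 x C_2 (6T6) additionally contains elements of type 6, 2+2+1+1, 2+1+1+1+1 (14 of its 24 elements, about 58% of primes); S_4 (6T8) additionally contains elements of type 4+1+1, 2+2+1+1 (9 of its 24 elements, about 38% of primes); S_3 x S_3 (6T9) additionally contains elements of type 6, 3+1+1+1, 2+2+1+1 (25 of its 36 elements, about 69% of primes); S_4 x C_2 (6T11) additionally contains elements of type 6, 4+2, 4+1+1, 2+2+1+1, 2+1+1+1+1 (32 of its 48 elements, about 67% of primes); (S_3 x S_3) : C_2 (6T13) additionally contains elements of type 6, 4+2, 3+2+1, 3+1+1+1, 2+2+1+1, 2+1+1+1+1 (61 of its 72 elements, about 85% of primes); PGL(2,5) (6T14) additionally contains elements of type 6, 5+1, 4+1+1, 2+2+1+1 (89 of its 120 elements, about 74% of primes); S_6 (6T16) additionally contains elements of type 6, 5+1, 4+2, 4+1+1, 3+2+1, 3+1+1+1, 2+2+1+1, 2+1+1+1+1 (664 of its 720 elements, about 92% of primes). None of the 23 primes tested shows any such pattern (for each of these groups the chance of that is below 10^-4), which rules them out. Hence G = S_3 (6T2), of order 6. The Galois group S_3 (6T2) has order 6, so the splitting field has degree 6 over Q.

6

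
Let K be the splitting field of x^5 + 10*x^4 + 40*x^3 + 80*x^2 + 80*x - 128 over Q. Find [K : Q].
20

The degree of the splitting field over Q equals the order of the Galois group, so first determine the group. The polynomial f is an irreducible quintic over Q, so G = Gal(f/Q) is a transitive subgroup of S_5: one of C_5 (5T1, order 5), D_5 (5T2, order 10), F_20 (5T3, order 20), A_5 (5T4, order 60) or S_5 (5T5, order 120). The discriminant of f is 2048000000000, which is not a perfect square, so G is not contained in A_5. The transitive groups of degree 5 not contained in A_5 are: F_20 (5T3, order 20), S_5 (5T5, order 120). By Dedekind's theorem, for a prime p not dividing disc(f) the degrees of the irreducible factors of f mod p form the cycle type of an element of G. Factoring f modulo the 18 such primes p <= 71 (skipping 2, 5, which divide the discriminant), each new pattern first appears at: mod 3: f = (x + 1)(x^4 + x^2 + x + 1), pattern 4+1; mod 11: f = (x^5 + 10x^4 + 7x^3 + 3x^2 + 3x + 4), pattern 5; mod 19: f = (x + 9)(x^2 + 7x + 2)(x^2 + 13x + 14), pattern 2+2+1; mod 31: f = (x + 5)(x + 8)(x + 14)(x + 19)(x + 26), pattern 1+1+1+1+1. No other pattern occurs in this range, so the set of observed cycle types is {4+1, 5, 2+2+1, 1+1+1+1+1}. The candidates containing elements of all these cycle types are F_20 (5T3) of order 20, S_5 (5T5) of order 120; the others are excluded. The observed types are precisely the cycle types that occur in F_20 (5T3). Each of the other remaining candidates has further cycle types, and by the Chebotarev density theorem the matching factorization patterns would occur for a proportion of primes equal to their share of the group: S_5 (5T5) additionally contains elements of type 3+2, 3+1+1, 2+1+1+1 (50 of its 120 elements, about 42% of primes). None of the 18 primes tested shows any such pattern (for each of these groups the chance of that is below 10^-4), which rules them out. Hence G = F_20 (5T3), of order 20. The Galois group F_20 (5T3) has order 20, so the splitting field has degree 20 over Q.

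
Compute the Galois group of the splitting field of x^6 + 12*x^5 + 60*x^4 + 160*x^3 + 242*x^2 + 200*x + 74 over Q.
The polynomial f is an irreducible sextic over Q, so G = Gal(f/Q) is one of the 16 transitive subgroups 6T1, ..., 6T16 of S_6. The discriminant of f is -2508800, which is not a perfect square, so G is not contained in A_6. The transitive groups of degree 6 not contained in A_6 are: C_6 (6T1, order 6), S_3 (6T2, order 6), D_6 (6T3, order 12), C_3 x S_3 (6T5, order 18), A_4 x C_2 (6T6, order 24), S_4 (6T8, order 24), S_3 x S_3 (6T9, order 36), S_4 x C_2 (6T11, order 48), (S_3 x S_3) : C_2 (6T13, order 72), PGL(2,5) (6T14, order 120), S_6 (6T16, order 720). By Dedekind's theorem, for a prime p not dividing disc(f) the degrees of the irreducible factors of f mod p form the cycle type of an element of G. Factoring f modulo the 17 such primes p <= 71 (skipping 2, 5, 7, which divide the discriminant), each new pattern first appears at: mod 3: f = (x^3 + x^2 + 2)(x^3 + 2x^2 + x + 1), pattern 3+3; mod 13: f = (x^6 + 12x^5 + 8x^4 + 4x^3 + 8x^2 + 5x + 9), pattern 6; mod 19: f = (x^2 + 4x + 9)(x^4 + 8x^3 + 12x + 4), pattern 4+2; mod 23: f = (x + 13)(x + 14)(x^4 + 8x^3 + 7x^2 + 10x + 9), pattern 4+1+1; mod 53: f = (x^2 + 4x + 49)(x^2 + 15x + 11)(x^2 + 46x + 20), pattern 2+2+2; mod 59: f = (x + 6)(x + 57)(x^2 + 9x + 5)(x^2 + 58x + 44), pattern 2+2+1+1; mod 71: f = (x + 10)(x + 13)(x + 62)(x + 65)(x^2 + 4x + 47), pattern 2+1+1+1+1. No other pattern occurs in this range, so the set of observed cycle types is {3+3, 6, 4+2, 4+1+1, 2+2+2, 2+2+1+1, 2+1+1+1+1}. The candidates containing elements of all these cycle types are S_4 x C_2 (6T11) of order 48, S_6 (6T16) of order 720; the others are excluded. The observed types are precisely the cycle types that occur in S_4 x C_2 (6T11) (apart from the identity). Each of the other remaining candidates has further cycle types, and by the Chebotarev density theorem the matching factorization patterns would occur for a proportion of primes equal to their share of the group: S_6 (6T16) additionally contains elements of type 5+1, 3+2+1, 3+1+1+1 (304 of its 720 elements, about 42% of primes). None of the 17 primes tested shows any such pattern (for each of these groups the chance of that is below 10^-4), which rules them out. Hence G = S_4 x C_2 (6T11), of order 48.

S_4 x C_2 (also written S4xC2)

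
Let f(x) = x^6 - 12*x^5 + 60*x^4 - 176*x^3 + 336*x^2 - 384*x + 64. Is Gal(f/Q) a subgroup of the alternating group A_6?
The polynomial is irreducible of degree 6 over Q. Its discriminant is 5410421842378752, which is not a perfect square. A Galois group lies in the alternating group exactly when the discriminant is a square in Q, so the Galois group (S_3 x S_3) is not contained in A_6.

No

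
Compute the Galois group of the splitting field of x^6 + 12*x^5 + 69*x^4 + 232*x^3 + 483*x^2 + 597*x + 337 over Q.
C_3 x S_3, the group 6T5 of order 18

The polynomial f is an irreducible sextic over Q, so G = Gal(f/Q) is one of the 16 transitive subgroups 6T1, ..., 6T16 of S_6. The discriminant of f is -68755887963, which is not a perfect square, so G is not contained in A_6. The transitive groups of degree 6 not contained in A_6 are: C_6 (6T1, order 6), S_3 (6T2, order 6), D_6 (6T3, order 12), C_3 x S_3 (6T5, order 18), A_4 x C_2 (6T6, order 24), S_4 (6T8, order 24), S_3 x S_3 (6T9, order 36), S_4 x C_2 (6T11, order 48), (S_3 x S_3) : C_2 (6T13, order 72), PGL(2,5) (6T14, order 120), S_6 (6T16, order 720). By Dedekind's theorem, for a prime p not dividing disc(f) the degrees of the irreducible factors of f mod p form the cycle type of an element of G. Factoring f modulo the 33 such primes p <= 151 (skipping 3, 7, 89, which divide the discriminant), each new pattern first appears at: mod 2: f = (x^6 + x^4 + x^2 + x + 1), pattern 6; mod 13: f = (x + 5)(x + 6)(x + 8)(x^3 + 6x^2 + 6x + 2), pattern 3+1+1+1; mod 17: f = (x^2 + 9x + 9)(x^2 + 10x + 3)(x^2 + 10x + 15), pattern 2+2+2; mod 19: f = (x^3 + 6x^2 + x + 1)(x^3 + 6x^2 + 13x + 14), pattern 3+3; mod 73: f = (x + 26)(x + 38)(x + 45)(x + 56)(x + 69)(x + 70), pattern 1+1+1+1+1+1. No other pattern occurs in this range, so the set of observed cycle types is {6, 3+1+1+1, 2+2+2, 3+3, 1+1+1+1+1+1}. The candidates containing elements of all these cycle types are C_3 x S_3 (6T5) of order 18, S_3 x S_3 (6T9) of order 36, (S_3 x S_3) : C_2 (6T13) of order 72, S_6 (6T16) of order 720; the others are excluded. The observed types are precisely the cycle types that occur in C_3 x S_3 (6T5). Each of the other remaining candidates has further cycle types, and by the Chebotarev density theorem the matching factorization patterns would occur for a proportion of primes equal to their share of the group: S_3 x S_3 (6T9) additionally contains elements of type 2+2+1+1 (9 of its 36 elements, about 25% of primes); (S_3 x S_3) : C_2 (6T13) additionally contains elements of type 4+2, 3+2+1, 2+2+1+1, 2+1+1+1+1 (45 of its 72 elements, about 62% of primes); S_6 (6T16) additionally contains elements of type 5+1, 4+2, 4+1+1, 3+2+1, 2+2+1+1, 2+1+1+1+1 (504 of its 720 elements, about 70% of primes). None of the 33 primes tested shows any such pattern (for each of these groups the chance of that is below 10^-4), which rules them out. Hence G = C_3 x S_3 (6T5), of order 18.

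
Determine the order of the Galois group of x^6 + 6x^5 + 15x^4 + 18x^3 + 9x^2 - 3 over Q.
36

The degree of the splitting field over Q equals the order of the Galois group, so first determine the group. The polynomial f is an irreducible sextic over Q, so G = Gal(f/Q) is one of the 16 transitive subgroups 6T1, ..., 6T16 of S_6. The discriminant of f is 5038848, which is not a perfect square, so G is not contained in A_6. The transitive groups of degree 6 not contained in A_6 are: C_6 (6T1, order 6), S_3 (6T2, order 6), D_6 (6T3, order 12), C_3 x S_3 (6T5, order 18), A_4 x C_2 (6T6, order 24), S_4 (6T8, order 24), S_3 x S_3 (6T9, order 36), S_4 x C_2 (6T11, order 48), (S_3 x S_3) : C_2 (6T13, order 72), PGL(2,5) (6T14, order 120), S_6 (6T16, order 720). By Dedekind's theorem, for a prime p not dividing disc(f) the degrees of the irreducible factors of f mod p form the cycle type of an element of G. Factoring f modulo the 23 such primes p <= 97 (skipping 2, 3, which divide the discriminant), each new pattern first appears at: mod 5: f = (x^6 + x^5 + 3x^3 + 4x^2 + 2), pattern 6; mod 11: f = (x + 4)(x + 6)(x^2 + 8x + 10)(x^2 + 10x + 7), pattern 2+2+1+1; mod 13: f = (x + 3)(x + 6)(x + 7)(x^3 + 3x^2 + 3x + 4), pattern 3+1+1+1; mod 31: f = (x^2 + 10x + 2)(x^2 + 11x + 21)(x^2 + 16x + 11), pattern 2+2+2; mod 97: f = (x^3 + 3x^2 + 3x + 10)(x^3 + 3x^2 + 3x + 87), pattern 3+3. No other pattern occurs in this range, so the set of observed cycle types is {6, 2+2+1+1, 3+1+1+1, 2+2+2, 3+3}. The candidates containing elements of all these cycle types are S_3 x S_3 (6T9) of order 36, (S_3 x S_3) : C_2 (6T13) of order 72, S_6 (6T16) of order 720; the others are excluded. The observed types are precisely the cycle types that occur in S_3 x S_3 (6T9) (apart from the identity). Each of the other remaining candidates has further cycle types, and by the Chebotarev density theorem the matching factorization patterns would occur for a proportion of primes equal to their share of the group: (S_3 x S_3) : C_2 (6T13) additionally contains elements of type 4+2, 3+2+1, 2+1+1+1+1 (36 of its 72 elements, about 50% of primes); S_6 (6T16) additionally contains elements of type 5+1, 4+2, 4+1+1, 3+2+1, 2+1+1+1+1 (459 of its 720 elements, about 64% of primes). None of the 23 primes tested shows any such pattern (for each of these groups the chance of that is below 10^-4), which rules them out. Hence G = S_3 x S_3 (6T9), of order 36. The Galois group S_3 x S_3 (6T9) has order 36, so the splitting field has degree 36 over Q.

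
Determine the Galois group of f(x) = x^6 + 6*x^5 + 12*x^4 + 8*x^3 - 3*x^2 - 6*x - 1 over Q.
A_4 x C_2 (order 24)

The polynomial f is an irreducible sextic over Q, so G = Gal(f/Q) is one of the 16 transitive subgroups 6T1, ..., 6T16 of S_6. The discriminant of f is -419904, which is not a perfect square, so G is not contained in A_6. The transitive groups of degree 6 not contained in A_6 are: C_6 (6T1, order 6), S_3 (6T2, order 6), D_6 (6T3, order 12), C_3 x S_3 (6T5, order 18), A_4 x C_2 (6T6, order 24), S_4 (6T8, order 24), S_3 x S_3 (6T9, order 36), S_4 x C_2 (6T11, order 48), (S_3 x S_3) : C_2 (6T13, order 72), PGL(2,5) (6T14, order 120), S_6 (6T16, order 720). By Dedekind's theorem, for a prime p not dividing disc(f) the degrees of the irreducible factors of f mod p form the cycle type of an element of G. Factoring f modulo the 33 such primes p <= 149 (skipping 2, 3, which divide the discriminant), each new pattern first appears at: mod 5: f = (x^3 + 2x^2 + 1)(x^3 + 4x^2 + 4x + 4), pattern 3+3; mod 7: f = (x^6 + 6x^5 + 5x^4 + x^3 + 4x^2 + x + 6), pattern 6; mod 17: f = (x + 3)(x + 16)(x^2 + 2x + 7)(x^2 + 2x + 13), pattern 2+2+1+1; mod 19: f = (x + 7)(x + 8)(x + 13)(x + 14)(x^2 + 2x + 7), pattern 2+1+1+1+1; mod 71: f = (x^2 + 2x + 41)(x^2 + 2x + 46)(x^2 + 2x + 55), pattern 2+2+2. No other pattern occurs in this range, so the set of observed cycle types is {3+3, 6, 2+2+1+1, 2+1+1+1+1, 2+2+2}. The candidates containing elements of all these cycle types are A_4 x C_2 (6T6) of order 24, S_4 x C_2 (6T11) of order 48, (S_3 x S_3) : C_2 (6T13) of order 72, S_6 (6T16) of order 720; the others are excluded. The observed types are precisely the cycle types that occur in A_4 x C_2 (6T6) (apart from the identity). Each of the other remaining candidates has further cycle types, and by the Chebotarev density theorem the matching factorization patterns would occur for a proportion of primes equal to their share of the group: S_4 x C_2 (6T11) additionally contains elements of type 4+2, 4+1+1 (12 of its 48 elements, about 25% of primes); (S_3 x S_3) : C_2 (6T13) additionally contains elements of type 4+2, 3+2+1, 3+1+1+1 (34 of its 72 elements, about 47% of primes); S_6 (6T16) additionally contains elements of type 5+1, 4+2, 4+1+1, 3+2+1, 3+1+1+1 (484 of its 720 elements, about 67% of primes). None of the 33 primes tested shows any such pattern (for each of these groups the chance of that is below 10^-4), which rules them out. Hence G = A_4 x C_2 (6T6), of order 24.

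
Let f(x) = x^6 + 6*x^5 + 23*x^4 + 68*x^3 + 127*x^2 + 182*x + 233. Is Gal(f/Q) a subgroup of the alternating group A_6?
No

The polynomial is irreducible of degree 6 over Q. Its discriminant is -201485505789952, which is not a perfect square. A Galois group lies in the alternating group exactly when the discriminant is a square in Q, so the Galois group ((S_3 x S_3) : C_2) is not contained in A_6.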